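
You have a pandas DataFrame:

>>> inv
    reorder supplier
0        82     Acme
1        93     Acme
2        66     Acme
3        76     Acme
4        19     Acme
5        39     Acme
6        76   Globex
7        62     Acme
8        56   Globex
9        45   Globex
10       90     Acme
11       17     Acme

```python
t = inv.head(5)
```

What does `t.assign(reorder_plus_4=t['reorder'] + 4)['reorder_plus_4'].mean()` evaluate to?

take first 5 rows:
   reorder supplier
0       82     Acme
1       93     Acme
2       66     Acme
3       76     Acme
4       19     Acme
add column reorder_plus_4 = t['reorder'] + 4:
   reorder supplier  reorder_plus_4
0       82     Acme              86
1       93     Acme              97
2       66     Acme              70
3       76     Acme              80
4       19     Acme              23

71.2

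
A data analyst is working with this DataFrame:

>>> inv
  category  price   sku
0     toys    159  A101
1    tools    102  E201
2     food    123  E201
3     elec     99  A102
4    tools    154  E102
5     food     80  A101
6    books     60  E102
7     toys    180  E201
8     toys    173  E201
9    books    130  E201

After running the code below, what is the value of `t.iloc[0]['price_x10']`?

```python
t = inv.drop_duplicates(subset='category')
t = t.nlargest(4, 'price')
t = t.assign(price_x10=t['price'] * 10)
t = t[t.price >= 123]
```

1590

drop duplicate category (keep=first):
  category  price   sku
0     toys    159  A101
1    tools    102  E201
2     food    123  E201
3     elec     99  A102
6    books     60  E102
take 4 rows with largest price:
  category  price   sku
0     toys    159  A101
2     food    123  E201
1    tools    102  E201
3     elec     99  A102
add column price_x10 = t['price'] * 10:
  category  price   sku  price_x10
0     toys    159  A101       1590
2     food    123  E201       1230
1    tools    102  E201       1020
3     elec     99  A102        990
filter rows where price >= 123:
  category  price   sku  price_x10
0     toys    159  A101       1590
2     food    123  E201       1230
Hence 1590.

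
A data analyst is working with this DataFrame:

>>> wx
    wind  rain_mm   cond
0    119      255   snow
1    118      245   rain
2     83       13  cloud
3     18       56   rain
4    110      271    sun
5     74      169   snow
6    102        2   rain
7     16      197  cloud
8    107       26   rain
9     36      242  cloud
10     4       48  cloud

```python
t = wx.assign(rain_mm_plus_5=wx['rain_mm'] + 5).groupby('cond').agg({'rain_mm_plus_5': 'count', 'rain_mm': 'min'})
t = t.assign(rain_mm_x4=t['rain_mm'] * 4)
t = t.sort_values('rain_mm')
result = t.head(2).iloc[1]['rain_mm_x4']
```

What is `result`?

add column rain_mm_plus_5 = wx['rain_mm'] + 5:
    wind  rain_mm   cond  rain_mm_plus_5
0    119      255   snow             260
1    118      245   rain             250
2     83       13  cloud              18
3     18       56   rain              61
4    110      271    sun             276
5     74      169   snow             174
6    102        2   rain               7
7     16      197  cloud             202
8    107       26   rain              31
9     36      242  cloud             247
10     4       48  cloud              53
group by cond: count(rain_mm_plus_5), min(rain_mm):
       rain_mm_plus_5  rain_mm
cond                          
cloud               4       13
rain                4        2
snow                2      169
sun                 1      271
add column rain_mm_x4 = t['rain_mm'] * 4:
       rain_mm_plus_5  rain_mm  rain_mm_x4
cond                                      
cloud               4       13          52
rain                4        2           8
snow                2      169         676
sun                 1      271        1084
sort by rain_mm:
       rain_mm_plus_5  rain_mm  rain_mm_x4
cond                                      
rain                4        2           8
cloud               4       13          52
snow                2      169         676
sun                 1      271        1084
take first 2 rows:
       rain_mm_plus_5  rain_mm  rain_mm_x4
cond                                      
rain                4        2           8
cloud               4       13          52
Taking the value at position 1, column 'rain_mm_x4' gives 52.

52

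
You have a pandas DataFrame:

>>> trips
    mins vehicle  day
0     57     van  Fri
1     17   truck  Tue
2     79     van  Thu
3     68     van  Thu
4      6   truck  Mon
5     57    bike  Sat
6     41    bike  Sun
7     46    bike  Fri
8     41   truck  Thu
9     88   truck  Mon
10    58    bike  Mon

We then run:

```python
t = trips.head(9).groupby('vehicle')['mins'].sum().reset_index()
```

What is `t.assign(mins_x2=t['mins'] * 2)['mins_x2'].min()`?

128

take first 9 rows:
   mins vehicle  day
0    57     van  Fri
1    17   truck  Tue
2    79     van  Thu
3    68     van  Thu
4     6   truck  Mon
5    57    bike  Sat
6    41    bike  Sun
7    46    bike  Fri
8    41   truck  Thu
group by vehicle, sum of mins:
vehicle
bike     144
truck     64
van      204
Name: mins, dtype: int64
reset_index():
  vehicle  mins
0    bike   144
1   truck    64
2     van   204
add column mins_x2 = t['mins'] * 2:
  vehicle  mins  mins_x2
0    bike   144      288
1   truck    64      128
2     van   204      408
Taking the min of column 'mins_x2' gives 128.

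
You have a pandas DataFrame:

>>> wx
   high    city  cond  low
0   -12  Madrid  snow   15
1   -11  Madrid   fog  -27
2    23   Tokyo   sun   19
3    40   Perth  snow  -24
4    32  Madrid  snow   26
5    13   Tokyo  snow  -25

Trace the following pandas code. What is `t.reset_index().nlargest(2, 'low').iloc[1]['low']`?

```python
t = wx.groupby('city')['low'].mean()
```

group by city, mean of low:
city
Madrid     4.666667
Perth    -24.000000
Tokyo     -3.000000
Name: low, dtype: float64
reset_index():
     city        low
0  Madrid   4.666667
1   Perth -24.000000
2   Tokyo  -3.000000
take 2 rows with largest low:
     city       low
0  Madrid  4.666667
2   Tokyo -3.000000

-3.0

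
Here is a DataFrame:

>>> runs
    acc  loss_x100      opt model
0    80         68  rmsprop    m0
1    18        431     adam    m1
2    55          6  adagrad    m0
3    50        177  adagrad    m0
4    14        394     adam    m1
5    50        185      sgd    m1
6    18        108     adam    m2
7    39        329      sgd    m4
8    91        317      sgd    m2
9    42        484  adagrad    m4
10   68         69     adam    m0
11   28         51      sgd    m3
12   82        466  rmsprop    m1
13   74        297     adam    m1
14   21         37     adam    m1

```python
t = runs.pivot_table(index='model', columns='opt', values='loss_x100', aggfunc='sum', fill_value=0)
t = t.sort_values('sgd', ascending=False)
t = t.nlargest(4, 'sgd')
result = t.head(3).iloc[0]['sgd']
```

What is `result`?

pivot: rows=model, cols=opt, sum(loss_x100):
opt    adagrad  adam  rmsprop  sgd
model                             
m0         183    69       68    0
m1           0  1159      466  185
m2           0   108        0  317
m3           0     0        0   51
m4         484     0        0  329
sort by sgd descending:
opt    adagrad  adam  rmsprop  sgd
model                             
m4         484     0        0  329
m2           0   108        0  317
m1           0  1159      466  185
m3           0     0        0   51
m0         183    69       68    0
take 4 rows with largest sgd:
opt    adagrad  adam  rmsprop  sgd
model                             
m4         484     0        0  329
m2           0   108        0  317
m1           0  1159      466  185
m3           0     0        0   51
take first 3 rows:
opt    adagrad  adam  rmsprop  sgd
model                             
m4         484     0        0  329
m2           0   108        0  317
m1           0  1159      466  185

329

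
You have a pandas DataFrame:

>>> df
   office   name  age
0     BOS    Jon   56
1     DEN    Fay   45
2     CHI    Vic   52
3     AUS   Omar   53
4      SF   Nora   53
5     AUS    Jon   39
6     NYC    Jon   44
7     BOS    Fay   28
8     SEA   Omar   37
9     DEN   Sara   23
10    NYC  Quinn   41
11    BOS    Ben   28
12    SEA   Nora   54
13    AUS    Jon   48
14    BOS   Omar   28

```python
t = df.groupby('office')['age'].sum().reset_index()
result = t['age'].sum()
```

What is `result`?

group by office, sum of age:
office
AUS    140
BOS    140
CHI     52
DEN     68
NYC     85
SEA     91
SF      53
Name: age, dtype: int64
reset_index():
  office  age
0    AUS  140
1    BOS  140
2    CHI   52
3    DEN   68
4    NYC   85
5    SEA   91
6     SF   53

629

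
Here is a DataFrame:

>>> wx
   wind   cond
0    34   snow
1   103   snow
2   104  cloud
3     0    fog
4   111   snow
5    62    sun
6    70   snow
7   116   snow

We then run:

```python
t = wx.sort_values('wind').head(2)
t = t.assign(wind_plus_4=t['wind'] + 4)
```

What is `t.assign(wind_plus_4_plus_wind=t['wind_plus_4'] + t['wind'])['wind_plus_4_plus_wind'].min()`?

sort by wind:
   wind   cond
3     0    fog
0    34   snow
5    62    sun
6    70   snow
1   103   snow
2   104  cloud
4   111   snow
7   116   snow
take first 2 rows:
   wind  cond
3     0   fog
0    34  snow
add column wind_plus_4 = t['wind'] + 4:
   wind  cond  wind_plus_4
3     0   fog            4
0    34  snow           38
add column wind_plus_4_plus_wind = t['wind_plus_4'] + t['wind']:
   wind  cond  wind_plus_4  wind_plus_4_plus_wind
3     0   fog            4                      4
0    34  snow           38                     72
Finally, min of column 'wind_plus_4_plus_wind' = 4.

4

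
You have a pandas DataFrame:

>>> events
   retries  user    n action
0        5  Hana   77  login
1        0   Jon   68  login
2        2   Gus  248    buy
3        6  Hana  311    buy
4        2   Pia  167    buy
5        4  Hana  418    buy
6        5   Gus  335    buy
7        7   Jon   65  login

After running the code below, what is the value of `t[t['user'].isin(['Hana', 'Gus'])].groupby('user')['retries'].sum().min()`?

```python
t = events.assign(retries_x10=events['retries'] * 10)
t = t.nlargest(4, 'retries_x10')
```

add column retries_x10 = events['retries'] * 10:
   retries  user    n action  retries_x10
0        5  Hana   77  login           50
1        0   Jon   68  login            0
2        2   Gus  248    buy           20
3        6  Hana  311    buy           60
4        2   Pia  167    buy           20
5        4  Hana  418    buy           40
6        5   Gus  335    buy           50
7        7   Jon   65  login           70
take 4 rows with largest retries_x10:
   retries  user    n action  retries_x10
7        7   Jon   65  login           70
3        6  Hana  311    buy           60
0        5  Hana   77  login           50
6        5   Gus  335    buy           50
filter rows where user in ['Hana', 'Gus']:
   retries  user    n action  retries_x10
3        6  Hana  311    buy           60
0        5  Hana   77  login           50
6        5   Gus  335    buy           50
group by user, sum of retries:
user
Gus      5
Hana    11
Name: retries, dtype: int64
Hence 5.

5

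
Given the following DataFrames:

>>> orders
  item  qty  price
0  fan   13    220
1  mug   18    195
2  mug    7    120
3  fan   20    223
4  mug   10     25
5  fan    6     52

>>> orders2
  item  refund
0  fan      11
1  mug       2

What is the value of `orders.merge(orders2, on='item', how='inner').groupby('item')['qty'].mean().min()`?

11.6666666667

merge on 'item' (how='inner') → 6 rows:
  item  qty  price  refund
0  fan   13    220      11
1  mug   18    195       2
2  mug    7    120       2
3  fan   20    223      11
4  mug   10     25       2
5  fan    6     52      11
group by item, mean of qty:
item
fan    13.000000
mug    11.666667
Name: qty, dtype: float64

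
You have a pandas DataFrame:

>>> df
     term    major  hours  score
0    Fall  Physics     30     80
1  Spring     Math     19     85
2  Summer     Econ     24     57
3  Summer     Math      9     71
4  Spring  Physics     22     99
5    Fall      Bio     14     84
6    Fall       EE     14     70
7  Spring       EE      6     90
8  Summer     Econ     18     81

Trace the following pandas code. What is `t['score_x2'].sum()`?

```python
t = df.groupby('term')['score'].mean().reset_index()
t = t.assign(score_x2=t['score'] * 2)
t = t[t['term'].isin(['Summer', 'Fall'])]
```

group by term, mean of score:
term
Fall      78.000000
Spring    91.333333
Summer    69.666667
Name: score, dtype: float64
reset_index():
     term      score
0    Fall  78.000000
1  Spring  91.333333
2  Summer  69.666667
add column score_x2 = t['score'] * 2:
     term      score    score_x2
0    Fall  78.000000  156.000000
1  Spring  91.333333  182.666667
2  Summer  69.666667  139.333333
filter rows where term in ['Summer', 'Fall']:
     term      score    score_x2
0    Fall  78.000000  156.000000
2  Summer  69.666667  139.333333
sum of column 'score_x2' → 295.333333333

295.333333333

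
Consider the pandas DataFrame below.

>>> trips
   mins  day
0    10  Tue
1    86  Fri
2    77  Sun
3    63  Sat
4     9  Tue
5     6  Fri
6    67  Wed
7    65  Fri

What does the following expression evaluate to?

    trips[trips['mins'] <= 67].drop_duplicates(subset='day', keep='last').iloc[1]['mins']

9

filter rows where mins <= 67:
   mins  day
0    10  Tue
3    63  Sat
4     9  Tue
5     6  Fri
6    67  Wed
7    65  Fri
drop duplicate day (keep=last):
   mins  day
3    63  Sat
4     9  Tue
6    67  Wed
7    65  Fri
Taking the value at position 1, column 'mins' gives 9.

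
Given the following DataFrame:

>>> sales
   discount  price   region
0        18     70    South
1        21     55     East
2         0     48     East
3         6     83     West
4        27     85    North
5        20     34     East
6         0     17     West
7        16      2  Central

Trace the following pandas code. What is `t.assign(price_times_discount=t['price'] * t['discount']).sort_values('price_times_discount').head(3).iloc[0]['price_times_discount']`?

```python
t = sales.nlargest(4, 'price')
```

take 4 rows with largest price:
   discount  price region
4        27     85  North
3         6     83   West
0        18     70  South
1        21     55   East
add column price_times_discount = t['price'] * t['discount']:
   discount  price region  price_times_discount
4        27     85  North                  2295
3         6     83   West                   498
0        18     70  South                  1260
1        21     55   East                  1155
sort by price_times_discount:
   discount  price region  price_times_discount
3         6     83   West                   498
1        21     55   East                  1155
0        18     70  South                  1260
4        27     85  North                  2295
take first 3 rows:
   discount  price region  price_times_discount
3         6     83   West                   498
1        21     55   East                  1155
0        18     70  South                  1260
Then the value at position 0, column 'price_times_discount': 498

498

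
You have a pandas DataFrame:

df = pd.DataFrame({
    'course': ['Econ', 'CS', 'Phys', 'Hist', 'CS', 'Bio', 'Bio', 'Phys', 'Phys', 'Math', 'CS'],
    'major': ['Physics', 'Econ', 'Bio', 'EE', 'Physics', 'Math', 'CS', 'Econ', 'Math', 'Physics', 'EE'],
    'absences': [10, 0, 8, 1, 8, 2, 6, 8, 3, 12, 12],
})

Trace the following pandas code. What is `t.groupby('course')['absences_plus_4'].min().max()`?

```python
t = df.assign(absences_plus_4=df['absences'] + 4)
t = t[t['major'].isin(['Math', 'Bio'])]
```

add column absences_plus_4 = df['absences'] + 4:
   course    major  absences  absences_plus_4
0    Econ  Physics        10               14
1      CS     Econ         0                4
2    Phys      Bio         8               12
3    Hist       EE         1                5
4      CS  Physics         8               12
5     Bio     Math         2                6
6     Bio       CS         6               10
7    Phys     Econ         8               12
8    Phys     Math         3                7
9    Math  Physics        12               16
10     CS       EE        12               16
filter rows where major in ['Math', 'Bio']:
  course major  absences  absences_plus_4
2   Phys   Bio         8               12
5    Bio  Math         2                6
8   Phys  Math         3                7
group by course, min of absences_plus_4:
course
Bio     6
Phys    7
Name: absences_plus_4, dtype: int64
So max() = 7.

7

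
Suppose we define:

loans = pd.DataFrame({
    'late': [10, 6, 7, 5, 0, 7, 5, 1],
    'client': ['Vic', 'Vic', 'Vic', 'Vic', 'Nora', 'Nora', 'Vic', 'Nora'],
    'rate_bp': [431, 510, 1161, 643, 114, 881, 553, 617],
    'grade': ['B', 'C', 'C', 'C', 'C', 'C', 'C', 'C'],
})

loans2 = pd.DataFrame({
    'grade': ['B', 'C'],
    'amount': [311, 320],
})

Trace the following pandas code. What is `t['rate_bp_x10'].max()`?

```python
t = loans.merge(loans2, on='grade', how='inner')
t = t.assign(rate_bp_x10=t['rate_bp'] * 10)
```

merge on 'grade' (how='inner') → 8 rows:
   late client  rate_bp grade  amount
0    10    Vic      431     B     311
1     6    Vic      510     C     320
2     7    Vic     1161     C     320
3     5    Vic      643     C     320
4     0   Nora      114     C     320
5     7   Nora      881     C     320
6     5    Vic      553     C     320
7     1   Nora      617     C     320
add column rate_bp_x10 = t['rate_bp'] * 10:
   late client  rate_bp grade  amount  rate_bp_x10
0    10    Vic      431     B     311         4310
1     6    Vic      510     C     320         5100
2     7    Vic     1161     C     320        11610
3     5    Vic      643     C     320         6430
4     0   Nora      114     C     320         1140
5     7   Nora      881     C     320         8810
6     5    Vic      553     C     320         5530
7     1   Nora      617     C     320         6170

11610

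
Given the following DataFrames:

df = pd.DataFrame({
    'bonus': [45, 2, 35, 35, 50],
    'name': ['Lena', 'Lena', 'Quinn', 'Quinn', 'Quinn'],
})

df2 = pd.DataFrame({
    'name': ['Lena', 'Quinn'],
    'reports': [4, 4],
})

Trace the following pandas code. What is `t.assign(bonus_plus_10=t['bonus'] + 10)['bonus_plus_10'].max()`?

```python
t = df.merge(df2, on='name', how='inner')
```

60

merge on 'name' (how='inner') → 5 rows:
   bonus   name  reports
0     45   Lena        4
1      2   Lena        4
2     35  Quinn        4
3     35  Quinn        4
4     50  Quinn        4
add column bonus_plus_10 = t['bonus'] + 10:
   bonus   name  reports  bonus_plus_10
0     45   Lena        4             55
1      2   Lena        4             12
2     35  Quinn        4             45
3     35  Quinn        4             45
4     50  Quinn        4             60
Then the max of column 'bonus_plus_10': 60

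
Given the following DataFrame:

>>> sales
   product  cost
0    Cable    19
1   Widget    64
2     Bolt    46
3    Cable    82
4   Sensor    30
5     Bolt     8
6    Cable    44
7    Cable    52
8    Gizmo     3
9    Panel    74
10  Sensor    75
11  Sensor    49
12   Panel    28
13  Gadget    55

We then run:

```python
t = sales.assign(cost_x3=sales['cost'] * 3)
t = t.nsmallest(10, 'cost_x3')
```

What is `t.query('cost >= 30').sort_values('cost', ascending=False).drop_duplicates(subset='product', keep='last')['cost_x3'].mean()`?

131.25

add column cost_x3 = sales['cost'] * 3:
   product  cost  cost_x3
0    Cable    19       57
1   Widget    64      192
2     Bolt    46      138
3    Cable    82      246
4   Sensor    30       90
5     Bolt     8       24
6    Cable    44      132
7    Cable    52      156
8    Gizmo     3        9
9    Panel    74      222
10  Sensor    75      225
11  Sensor    49      147
12   Panel    28       84
13  Gadget    55      165
take 10 rows with smallest cost_x3:
   product  cost  cost_x3
8    Gizmo     3        9
5     Bolt     8       24
0    Cable    19       57
12   Panel    28       84
4   Sensor    30       90
6    Cable    44      132
2     Bolt    46      138
11  Sensor    49      147
7    Cable    52      156
13  Gadget    55      165
filter rows where cost >= 30:
   product  cost  cost_x3
4   Sensor    30       90
6    Cable    44      132
2     Bolt    46      138
11  Sensor    49      147
7    Cable    52      156
13  Gadget    55      165
sort by cost descending:
   product  cost  cost_x3
13  Gadget    55      165
7    Cable    52      156
11  Sensor    49      147
2     Bolt    46      138
6    Cable    44      132
4   Sensor    30       90
drop duplicate product (keep=last):
   product  cost  cost_x3
13  Gadget    55      165
2     Bolt    46      138
6    Cable    44      132
4   Sensor    30       90
So mean() = 131.25.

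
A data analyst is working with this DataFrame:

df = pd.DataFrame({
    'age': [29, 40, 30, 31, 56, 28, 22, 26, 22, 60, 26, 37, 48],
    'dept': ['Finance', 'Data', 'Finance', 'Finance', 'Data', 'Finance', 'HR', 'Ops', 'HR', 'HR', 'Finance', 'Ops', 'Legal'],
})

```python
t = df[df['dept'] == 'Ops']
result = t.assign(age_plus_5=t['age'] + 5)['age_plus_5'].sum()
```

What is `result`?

73

filter rows where dept == 'Ops':
    age dept
7    26  Ops
11   37  Ops
add column age_plus_5 = t['age'] + 5:
    age dept  age_plus_5
7    26  Ops          31
11   37  Ops          42
So sum() = 73.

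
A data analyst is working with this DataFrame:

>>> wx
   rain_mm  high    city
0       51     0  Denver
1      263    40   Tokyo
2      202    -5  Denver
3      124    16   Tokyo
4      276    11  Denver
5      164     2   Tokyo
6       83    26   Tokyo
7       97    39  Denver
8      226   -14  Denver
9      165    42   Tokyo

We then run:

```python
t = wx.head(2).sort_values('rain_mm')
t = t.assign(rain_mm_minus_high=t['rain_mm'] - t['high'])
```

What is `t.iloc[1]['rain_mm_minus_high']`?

223

take first 2 rows:
   rain_mm  high    city
0       51     0  Denver
1      263    40   Tokyo
sort by rain_mm:
   rain_mm  high    city
0       51     0  Denver
1      263    40   Tokyo
add column rain_mm_minus_high = t['rain_mm'] - t['high']:
   rain_mm  high    city  rain_mm_minus_high
0       51     0  Denver                  51
1      263    40   Tokyo                 223
So iloc[1]['rain_mm_minus_high'] = 223.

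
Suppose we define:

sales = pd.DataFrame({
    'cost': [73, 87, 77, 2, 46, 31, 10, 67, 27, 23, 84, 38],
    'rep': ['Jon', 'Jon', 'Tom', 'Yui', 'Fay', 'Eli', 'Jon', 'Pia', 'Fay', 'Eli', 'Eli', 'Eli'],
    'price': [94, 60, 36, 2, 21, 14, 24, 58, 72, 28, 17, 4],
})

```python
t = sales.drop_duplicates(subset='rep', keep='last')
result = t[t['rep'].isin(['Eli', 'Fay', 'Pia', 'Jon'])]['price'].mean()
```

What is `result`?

drop duplicate rep (keep=last):
    cost  rep  price
2     77  Tom     36
3      2  Yui      2
6     10  Jon     24
7     67  Pia     58
8     27  Fay     72
11    38  Eli      4
filter rows where rep in ['Eli', 'Fay', 'Pia', 'Jon']:
    cost  rep  price
6     10  Jon     24
7     67  Pia     58
8     27  Fay     72
11    38  Eli      4

39.5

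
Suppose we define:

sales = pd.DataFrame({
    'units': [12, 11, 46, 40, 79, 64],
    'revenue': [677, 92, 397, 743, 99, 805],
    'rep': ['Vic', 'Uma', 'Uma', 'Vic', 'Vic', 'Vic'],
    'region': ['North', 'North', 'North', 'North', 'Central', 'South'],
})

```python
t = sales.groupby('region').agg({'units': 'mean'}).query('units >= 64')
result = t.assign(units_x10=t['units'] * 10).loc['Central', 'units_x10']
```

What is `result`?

group by region, mean of units:
         units
region        
Central  79.00
North    27.25
South    64.00
filter rows where units >= 64:
         units
region        
Central   79.0
South     64.0
add column units_x10 = t['units'] * 10:
         units  units_x10
region                   
Central   79.0      790.0
South     64.0      640.0
value at row 'Central', column 'units_x10' → 790.0

790.0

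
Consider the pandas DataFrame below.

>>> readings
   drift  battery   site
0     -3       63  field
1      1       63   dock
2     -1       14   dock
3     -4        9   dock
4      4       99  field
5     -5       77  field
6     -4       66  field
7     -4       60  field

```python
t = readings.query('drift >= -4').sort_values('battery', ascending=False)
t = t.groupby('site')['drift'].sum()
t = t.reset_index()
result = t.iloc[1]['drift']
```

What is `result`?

filter rows where drift >= -4:
   drift  battery   site
0     -3       63  field
1      1       63   dock
2     -1       14   dock
3     -4        9   dock
4      4       99  field
6     -4       66  field
7     -4       60  field
sort by battery descending:
   drift  battery   site
4      4       99  field
6     -4       66  field
0     -3       63  field
1      1       63   dock
7     -4       60  field
2     -1       14   dock
3     -4        9   dock
group by site, sum of drift:
site
dock    -4
field   -7
Name: drift, dtype: int64
reset_index():
    site  drift
0   dock     -4
1  field     -7
Reading off the value at position 1, column 'drift', we get -7.

-7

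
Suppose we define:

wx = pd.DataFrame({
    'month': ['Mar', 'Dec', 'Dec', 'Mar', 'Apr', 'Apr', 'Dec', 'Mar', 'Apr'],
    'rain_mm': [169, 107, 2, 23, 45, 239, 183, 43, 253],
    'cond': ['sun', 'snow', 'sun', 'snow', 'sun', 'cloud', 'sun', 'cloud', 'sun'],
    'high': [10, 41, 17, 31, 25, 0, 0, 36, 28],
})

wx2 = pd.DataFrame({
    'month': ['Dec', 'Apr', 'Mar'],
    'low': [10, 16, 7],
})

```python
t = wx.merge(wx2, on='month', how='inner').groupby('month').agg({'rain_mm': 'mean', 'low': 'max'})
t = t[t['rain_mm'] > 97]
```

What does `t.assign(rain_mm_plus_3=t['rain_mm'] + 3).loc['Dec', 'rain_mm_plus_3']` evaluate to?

100.333333333

merge on 'month' (how='inner') → 9 rows:
  month  rain_mm   cond  high  low
0   Mar      169    sun    10    7
1   Dec      107   snow    41   10
2   Dec        2    sun    17   10
3   Mar       23   snow    31    7
4   Apr       45    sun    25   16
5   Apr      239  cloud     0   16
6   Dec      183    sun     0   10
7   Mar       43  cloud    36    7
8   Apr      253    sun    28   16
group by month: mean(rain_mm), max(low):
          rain_mm  low
month                 
Apr    179.000000   16
Dec     97.333333   10
Mar     78.333333    7
filter rows where rain_mm > 97:
          rain_mm  low
month                 
Apr    179.000000   16
Dec     97.333333   10
add column rain_mm_plus_3 = t['rain_mm'] + 3:
          rain_mm  low  rain_mm_plus_3
month                                 
Apr    179.000000   16      182.000000
Dec     97.333333   10      100.333333
The value at row 'Dec', column 'rain_mm_plus_3' is 100.333333333.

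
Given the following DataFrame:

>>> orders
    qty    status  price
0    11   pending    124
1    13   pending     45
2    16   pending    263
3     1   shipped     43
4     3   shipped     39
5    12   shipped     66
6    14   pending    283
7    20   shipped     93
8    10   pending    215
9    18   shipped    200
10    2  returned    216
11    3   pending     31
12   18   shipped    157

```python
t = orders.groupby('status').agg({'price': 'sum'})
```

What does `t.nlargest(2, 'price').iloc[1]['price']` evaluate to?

group by status, sum of price:
          price
status         
pending     961
returned    216
shipped     598
take 2 rows with largest price:
         price
status        
pending    961
shipped    598
Finally, value at position 1, column 'price' = 598.

598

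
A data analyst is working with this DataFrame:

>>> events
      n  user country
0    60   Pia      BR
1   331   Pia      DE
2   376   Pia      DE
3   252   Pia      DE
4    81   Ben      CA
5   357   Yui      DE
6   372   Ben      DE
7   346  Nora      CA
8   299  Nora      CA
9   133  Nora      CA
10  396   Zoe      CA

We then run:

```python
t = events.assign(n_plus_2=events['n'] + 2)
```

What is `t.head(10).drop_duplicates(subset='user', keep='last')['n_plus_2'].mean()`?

add column n_plus_2 = events['n'] + 2:
      n  user country  n_plus_2
0    60   Pia      BR        62
1   331   Pia      DE       333
2   376   Pia      DE       378
3   252   Pia      DE       254
4    81   Ben      CA        83
5   357   Yui      DE       359
6   372   Ben      DE       374
7   346  Nora      CA       348
8   299  Nora      CA       301
9   133  Nora      CA       135
10  396   Zoe      CA       398
take first 10 rows:
     n  user country  n_plus_2
0   60   Pia      BR        62
1  331   Pia      DE       333
2  376   Pia      DE       378
3  252   Pia      DE       254
4   81   Ben      CA        83
5  357   Yui      DE       359
6  372   Ben      DE       374
7  346  Nora      CA       348
8  299  Nora      CA       301
9  133  Nora      CA       135
drop duplicate user (keep=last):
     n  user country  n_plus_2
3  252   Pia      DE       254
5  357   Yui      DE       359
6  372   Ben      DE       374
9  133  Nora      CA       135
Reading off the mean of column 'n_plus_2', we get 280.5.

280.5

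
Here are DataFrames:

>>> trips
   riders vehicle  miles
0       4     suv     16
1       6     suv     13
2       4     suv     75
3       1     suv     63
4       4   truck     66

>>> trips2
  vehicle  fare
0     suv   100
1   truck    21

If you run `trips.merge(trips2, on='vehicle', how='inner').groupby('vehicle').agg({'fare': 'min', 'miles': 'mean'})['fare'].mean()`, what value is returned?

merge on 'vehicle' (how='inner') → 5 rows:
   riders vehicle  miles  fare
0       4     suv     16   100
1       6     suv     13   100
2       4     suv     75   100
3       1     suv     63   100
4       4   truck     66    21
group by vehicle: min(fare), mean(miles):
         fare  miles
vehicle             
suv       100  41.75
truck      21  66.00
Reading off the mean of column 'fare', we get 60.5.

60.5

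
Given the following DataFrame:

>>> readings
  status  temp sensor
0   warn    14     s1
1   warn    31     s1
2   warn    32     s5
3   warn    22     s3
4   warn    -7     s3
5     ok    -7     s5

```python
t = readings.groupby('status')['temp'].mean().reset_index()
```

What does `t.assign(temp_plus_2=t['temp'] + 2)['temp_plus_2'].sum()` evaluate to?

group by status, mean of temp:
status
ok      -7.0
warn    18.4
Name: temp, dtype: float64
reset_index():
  status  temp
0     ok  -7.0
1   warn  18.4
add column temp_plus_2 = t['temp'] + 2:
  status  temp  temp_plus_2
0     ok  -7.0         -5.0
1   warn  18.4         20.4
Then the sum of column 'temp_plus_2': 15.4

15.4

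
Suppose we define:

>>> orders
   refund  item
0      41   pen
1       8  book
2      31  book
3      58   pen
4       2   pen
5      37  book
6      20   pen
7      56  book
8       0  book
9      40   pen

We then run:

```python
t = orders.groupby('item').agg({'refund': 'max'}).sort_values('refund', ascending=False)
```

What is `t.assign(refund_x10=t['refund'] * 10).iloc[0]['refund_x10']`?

580

group by item, max of refund:
      refund
item        
book      56
pen       58
sort by refund descending:
      refund
item        
pen       58
book      56
add column refund_x10 = t['refund'] * 10:
      refund  refund_x10
item                    
pen       58         580
book      56         560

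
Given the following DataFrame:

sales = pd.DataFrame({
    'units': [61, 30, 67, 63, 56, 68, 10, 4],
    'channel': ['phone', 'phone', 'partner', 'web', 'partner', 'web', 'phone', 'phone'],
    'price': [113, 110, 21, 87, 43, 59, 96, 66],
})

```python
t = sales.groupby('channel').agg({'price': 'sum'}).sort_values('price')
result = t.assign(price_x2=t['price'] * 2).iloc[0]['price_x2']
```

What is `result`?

group by channel, sum of price:
         price
channel       
partner     64
phone      385
web        146
sort by price:
         price
channel       
partner     64
web        146
phone      385
add column price_x2 = t['price'] * 2:
         price  price_x2
channel                 
partner     64       128
web        146       292
phone      385       770
Then the value at position 0, column 'price_x2': 128

128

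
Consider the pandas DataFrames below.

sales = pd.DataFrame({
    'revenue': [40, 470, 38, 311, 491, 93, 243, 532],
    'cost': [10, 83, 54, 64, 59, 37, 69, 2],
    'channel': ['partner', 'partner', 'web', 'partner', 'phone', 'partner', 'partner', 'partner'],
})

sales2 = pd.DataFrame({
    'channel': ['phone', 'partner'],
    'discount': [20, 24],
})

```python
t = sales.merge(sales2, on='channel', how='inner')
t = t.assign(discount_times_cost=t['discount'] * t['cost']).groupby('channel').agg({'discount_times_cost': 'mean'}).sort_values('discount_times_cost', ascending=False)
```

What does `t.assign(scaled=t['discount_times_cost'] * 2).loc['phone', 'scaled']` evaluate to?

2360.0

merge on 'channel' (how='inner') → 7 rows:
   revenue  cost  channel  discount
0       40    10  partner        24
1      470    83  partner        24
2      311    64  partner        24
3      491    59    phone        20
4       93    37  partner        24
5      243    69  partner        24
6      532     2  partner        24
add column discount_times_cost = t['discount'] * t['cost']:
   revenue  cost  channel  discount  discount_times_cost
0       40    10  partner        24                  240
1      470    83  partner        24                 1992
2      311    64  partner        24                 1536
3      491    59    phone        20                 1180
4       93    37  partner        24                  888
5      243    69  partner        24                 1656
6      532     2  partner        24                   48
group by channel, mean of discount_times_cost:
         discount_times_cost
channel                     
partner               1060.0
phone                 1180.0
sort by discount_times_cost descending:
         discount_times_cost
channel                     
phone                 1180.0
partner               1060.0
add column scaled = t['discount_times_cost'] * 2:
         discount_times_cost  scaled
channel                             
phone                 1180.0  2360.0
partner               1060.0  2120.0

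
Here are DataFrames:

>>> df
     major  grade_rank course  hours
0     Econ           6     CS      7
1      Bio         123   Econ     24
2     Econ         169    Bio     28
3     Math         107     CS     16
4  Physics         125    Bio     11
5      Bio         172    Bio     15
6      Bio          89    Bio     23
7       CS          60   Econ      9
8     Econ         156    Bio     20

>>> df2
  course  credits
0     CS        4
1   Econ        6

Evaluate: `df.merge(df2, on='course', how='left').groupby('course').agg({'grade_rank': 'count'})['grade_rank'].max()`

merge on 'course' (how='left') → 9 rows:
     major  grade_rank course  hours  credits
0     Econ           6     CS      7      4.0
1      Bio         123   Econ     24      6.0
2     Econ         169    Bio     28      NaN
3     Math         107     CS     16      4.0
4  Physics         125    Bio     11      NaN
5      Bio         172    Bio     15      NaN
6      Bio          89    Bio     23      NaN
7       CS          60   Econ      9      6.0
8     Econ         156    Bio     20      NaN
group by course, count of grade_rank:
        grade_rank
course            
Bio              5
CS               2
Econ             2
The max of column 'grade_rank' is 5.

5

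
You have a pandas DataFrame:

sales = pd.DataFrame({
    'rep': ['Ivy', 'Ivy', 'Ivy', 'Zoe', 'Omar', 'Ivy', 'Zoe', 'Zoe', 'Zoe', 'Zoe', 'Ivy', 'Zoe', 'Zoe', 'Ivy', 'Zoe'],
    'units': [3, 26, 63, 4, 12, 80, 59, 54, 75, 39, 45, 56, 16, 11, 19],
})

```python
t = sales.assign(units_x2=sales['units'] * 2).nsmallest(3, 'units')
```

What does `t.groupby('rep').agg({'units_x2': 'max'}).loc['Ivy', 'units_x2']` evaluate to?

22

add column units_x2 = sales['units'] * 2:
     rep  units  units_x2
0    Ivy      3         6
1    Ivy     26        52
2    Ivy     63       126
3    Zoe      4         8
4   Omar     12        24
5    Ivy     80       160
6    Zoe     59       118
7    Zoe     54       108
8    Zoe     75       150
9    Zoe     39        78
10   Ivy     45        90
11   Zoe     56       112
12   Zoe     16        32
13   Ivy     11        22
14   Zoe     19        38
take 3 rows with smallest units:
    rep  units  units_x2
0   Ivy      3         6
3   Zoe      4         8
13  Ivy     11        22
group by rep, max of units_x2:
     units_x2
rep          
Ivy        22
Zoe         8
Hence 22.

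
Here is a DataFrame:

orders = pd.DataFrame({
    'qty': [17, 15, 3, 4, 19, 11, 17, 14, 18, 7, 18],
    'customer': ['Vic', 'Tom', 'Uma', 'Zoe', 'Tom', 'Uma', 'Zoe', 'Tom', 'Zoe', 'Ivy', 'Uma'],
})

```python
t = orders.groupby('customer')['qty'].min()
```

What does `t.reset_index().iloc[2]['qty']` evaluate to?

group by customer, min of qty:
customer
Ivy     7
Tom    14
Uma     3
Vic    17
Zoe     4
Name: qty, dtype: int64
reset_index():
  customer  qty
0      Ivy    7
1      Tom   14
2      Uma    3
3      Vic   17
4      Zoe    4
The value at position 2, column 'qty' is 3.

3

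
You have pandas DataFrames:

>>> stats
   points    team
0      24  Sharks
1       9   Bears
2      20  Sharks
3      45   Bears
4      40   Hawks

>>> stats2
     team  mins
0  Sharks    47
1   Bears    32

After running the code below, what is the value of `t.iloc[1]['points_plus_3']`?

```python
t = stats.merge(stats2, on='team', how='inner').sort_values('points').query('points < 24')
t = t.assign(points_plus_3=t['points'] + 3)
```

merge on 'team' (how='inner') → 4 rows:
   points    team  mins
0      24  Sharks    47
1       9   Bears    32
2      20  Sharks    47
3      45   Bears    32
sort by points:
   points    team  mins
1       9   Bears    32
2      20  Sharks    47
0      24  Sharks    47
3      45   Bears    32
filter rows where points < 24:
   points    team  mins
1       9   Bears    32
2      20  Sharks    47
add column points_plus_3 = t['points'] + 3:
   points    team  mins  points_plus_3
1       9   Bears    32             12
2      20  Sharks    47             23
The value at position 1, column 'points_plus_3' is 23.

23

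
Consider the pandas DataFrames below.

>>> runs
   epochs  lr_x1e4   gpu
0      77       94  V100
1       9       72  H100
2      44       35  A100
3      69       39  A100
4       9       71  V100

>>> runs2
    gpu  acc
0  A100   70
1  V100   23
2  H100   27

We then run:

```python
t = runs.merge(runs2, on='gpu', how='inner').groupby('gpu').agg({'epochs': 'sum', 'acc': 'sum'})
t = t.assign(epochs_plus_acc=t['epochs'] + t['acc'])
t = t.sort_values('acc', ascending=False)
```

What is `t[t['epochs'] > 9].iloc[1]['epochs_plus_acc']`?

132

merge on 'gpu' (how='inner') → 5 rows:
   epochs  lr_x1e4   gpu  acc
0      77       94  V100   23
1       9       72  H100   27
2      44       35  A100   70
3      69       39  A100   70
4       9       71  V100   23
group by gpu: sum(epochs), sum(acc):
      epochs  acc
gpu              
A100     113  140
H100       9   27
V100      86   46
add column epochs_plus_acc = t['epochs'] + t['acc']:
      epochs  acc  epochs_plus_acc
gpu                               
A100     113  140              253
H100       9   27               36
V100      86   46              132
sort by acc descending:
      epochs  acc  epochs_plus_acc
gpu                               
A100     113  140              253
V100      86   46              132
H100       9   27               36
filter rows where epochs > 9:
      epochs  acc  epochs_plus_acc
gpu                               
A100     113  140              253
V100      86   46              132
value at position 1, column 'epochs_plus_acc' → 132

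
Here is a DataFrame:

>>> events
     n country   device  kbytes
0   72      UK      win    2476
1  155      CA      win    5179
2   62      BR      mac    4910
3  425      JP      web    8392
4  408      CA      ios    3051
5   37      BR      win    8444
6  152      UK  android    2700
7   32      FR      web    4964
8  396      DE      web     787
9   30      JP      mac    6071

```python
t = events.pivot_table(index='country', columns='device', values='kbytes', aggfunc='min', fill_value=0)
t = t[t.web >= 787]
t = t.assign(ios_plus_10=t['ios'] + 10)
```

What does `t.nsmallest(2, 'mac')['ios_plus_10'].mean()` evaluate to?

pivot: rows=country, cols=device, min(kbytes):
device   android   ios   mac   web   win
country                                 
BR             0     0  4910     0  8444
CA             0  3051     0     0  5179
DE             0     0     0   787     0
FR             0     0     0  4964     0
JP             0     0  6071  8392     0
UK          2700     0     0     0  2476
filter rows where web >= 787:
device   android  ios   mac   web  win
country                               
DE             0    0     0   787    0
FR             0    0     0  4964    0
JP             0    0  6071  8392    0
add column ios_plus_10 = t['ios'] + 10:
device   android  ios   mac   web  win  ios_plus_10
country                                            
DE             0    0     0   787    0           10
FR             0    0     0  4964    0           10
JP             0    0  6071  8392    0           10
take 2 rows with smallest mac:
device   android  ios  mac   web  win  ios_plus_10
country                                           
DE             0    0    0   787    0           10
FR             0    0    0  4964    0           10
mean of column 'ios_plus_10' → 10.0

10.0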